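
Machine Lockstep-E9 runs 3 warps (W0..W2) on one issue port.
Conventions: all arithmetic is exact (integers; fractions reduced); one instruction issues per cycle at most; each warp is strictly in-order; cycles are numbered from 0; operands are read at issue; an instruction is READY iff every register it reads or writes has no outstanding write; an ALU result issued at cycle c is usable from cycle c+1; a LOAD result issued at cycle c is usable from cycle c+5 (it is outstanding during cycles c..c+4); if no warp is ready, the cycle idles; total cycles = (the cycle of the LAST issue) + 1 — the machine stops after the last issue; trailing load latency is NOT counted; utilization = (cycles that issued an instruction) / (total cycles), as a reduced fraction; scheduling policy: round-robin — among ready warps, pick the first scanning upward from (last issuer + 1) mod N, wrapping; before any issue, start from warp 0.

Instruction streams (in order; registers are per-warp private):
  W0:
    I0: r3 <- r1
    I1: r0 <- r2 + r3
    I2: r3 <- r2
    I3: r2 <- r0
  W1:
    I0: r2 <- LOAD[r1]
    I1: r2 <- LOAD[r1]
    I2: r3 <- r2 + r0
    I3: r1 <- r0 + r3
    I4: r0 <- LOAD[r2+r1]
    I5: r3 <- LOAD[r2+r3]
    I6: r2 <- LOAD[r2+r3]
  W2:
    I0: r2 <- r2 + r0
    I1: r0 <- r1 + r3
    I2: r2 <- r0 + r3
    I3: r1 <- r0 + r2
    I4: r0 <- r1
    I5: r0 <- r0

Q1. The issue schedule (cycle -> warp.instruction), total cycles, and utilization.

cycle 0: W0.I0
cycle 1: W1.I0
cycle 2: W2.I0
cycle 3: W0.I1
cycle 4: W2.I1
cycle 5: W0.I2
cycle 6: W1.I1
cycle 7: W2.I2
cycle 8: W0.I3
cycle 9: W2.I3
cycle 10: W2.I4
cycle 11: W1.I2
cycle 12: W2.I5
cycle 13: W1.I3
cycle 14: W1.I4
cycle 15: W1.I5
cycle 16: idle
cycle 17: idle
cycle 18: idle
cycle 19: idle
cycle 20: W1.I6

Answer: 21 cycles, utilization 17/21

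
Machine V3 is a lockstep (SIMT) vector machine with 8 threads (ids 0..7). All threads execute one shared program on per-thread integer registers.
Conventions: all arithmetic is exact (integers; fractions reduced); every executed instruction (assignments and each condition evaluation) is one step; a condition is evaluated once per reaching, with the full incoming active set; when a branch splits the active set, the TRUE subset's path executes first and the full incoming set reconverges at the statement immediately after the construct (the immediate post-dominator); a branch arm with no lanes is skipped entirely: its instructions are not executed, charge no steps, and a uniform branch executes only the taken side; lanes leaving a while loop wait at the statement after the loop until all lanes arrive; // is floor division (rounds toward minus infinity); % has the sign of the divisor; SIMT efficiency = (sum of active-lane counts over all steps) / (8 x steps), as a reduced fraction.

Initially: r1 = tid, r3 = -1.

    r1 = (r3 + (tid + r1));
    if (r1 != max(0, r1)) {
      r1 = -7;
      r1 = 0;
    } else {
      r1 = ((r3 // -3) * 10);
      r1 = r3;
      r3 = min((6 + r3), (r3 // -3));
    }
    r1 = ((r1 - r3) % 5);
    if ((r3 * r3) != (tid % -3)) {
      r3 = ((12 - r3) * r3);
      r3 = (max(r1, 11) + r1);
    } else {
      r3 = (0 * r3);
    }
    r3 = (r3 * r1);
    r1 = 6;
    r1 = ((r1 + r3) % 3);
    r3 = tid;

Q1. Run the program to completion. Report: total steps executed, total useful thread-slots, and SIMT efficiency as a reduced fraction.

Answer: 16 steps, 101 useful, 101/128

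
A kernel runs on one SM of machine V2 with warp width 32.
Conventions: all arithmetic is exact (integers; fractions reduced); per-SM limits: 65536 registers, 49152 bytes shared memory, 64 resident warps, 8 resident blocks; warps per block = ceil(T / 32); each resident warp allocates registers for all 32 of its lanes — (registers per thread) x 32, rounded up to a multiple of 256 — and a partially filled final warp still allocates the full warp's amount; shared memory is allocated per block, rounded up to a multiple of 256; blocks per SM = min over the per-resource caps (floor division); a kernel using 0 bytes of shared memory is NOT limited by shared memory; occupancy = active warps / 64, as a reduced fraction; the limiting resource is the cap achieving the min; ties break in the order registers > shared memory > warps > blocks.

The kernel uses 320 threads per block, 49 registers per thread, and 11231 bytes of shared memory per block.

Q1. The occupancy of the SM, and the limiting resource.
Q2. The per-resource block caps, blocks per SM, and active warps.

Answer: occupancy 15/32, limited by registers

registers: 3 blocks
shared memory: 4 blocks
warps: 6 blocks
blocks: 8 blocks

Answer: 3 blocks, 30 active warps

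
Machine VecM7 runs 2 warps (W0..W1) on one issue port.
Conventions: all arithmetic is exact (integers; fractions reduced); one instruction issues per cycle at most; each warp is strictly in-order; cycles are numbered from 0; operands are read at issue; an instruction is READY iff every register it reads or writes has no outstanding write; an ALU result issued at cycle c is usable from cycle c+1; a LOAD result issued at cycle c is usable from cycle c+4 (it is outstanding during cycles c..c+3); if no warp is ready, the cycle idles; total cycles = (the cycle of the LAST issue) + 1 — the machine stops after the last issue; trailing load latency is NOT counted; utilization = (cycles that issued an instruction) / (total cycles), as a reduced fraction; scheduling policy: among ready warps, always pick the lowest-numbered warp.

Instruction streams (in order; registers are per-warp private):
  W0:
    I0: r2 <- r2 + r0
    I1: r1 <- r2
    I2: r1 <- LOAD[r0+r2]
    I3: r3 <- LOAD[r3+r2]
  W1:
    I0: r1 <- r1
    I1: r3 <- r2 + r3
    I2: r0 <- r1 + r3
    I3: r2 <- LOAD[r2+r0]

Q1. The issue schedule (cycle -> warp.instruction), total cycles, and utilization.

cycle 0: W0.I0
cycle 1: W0.I1
cycle 2: W0.I2
cycle 3: W0.I3
cycle 4: W1.I0
cycle 5: W1.I1
cycle 6: W1.I2
cycle 7: W1.I3

Answer: 8 cycles, utilization 1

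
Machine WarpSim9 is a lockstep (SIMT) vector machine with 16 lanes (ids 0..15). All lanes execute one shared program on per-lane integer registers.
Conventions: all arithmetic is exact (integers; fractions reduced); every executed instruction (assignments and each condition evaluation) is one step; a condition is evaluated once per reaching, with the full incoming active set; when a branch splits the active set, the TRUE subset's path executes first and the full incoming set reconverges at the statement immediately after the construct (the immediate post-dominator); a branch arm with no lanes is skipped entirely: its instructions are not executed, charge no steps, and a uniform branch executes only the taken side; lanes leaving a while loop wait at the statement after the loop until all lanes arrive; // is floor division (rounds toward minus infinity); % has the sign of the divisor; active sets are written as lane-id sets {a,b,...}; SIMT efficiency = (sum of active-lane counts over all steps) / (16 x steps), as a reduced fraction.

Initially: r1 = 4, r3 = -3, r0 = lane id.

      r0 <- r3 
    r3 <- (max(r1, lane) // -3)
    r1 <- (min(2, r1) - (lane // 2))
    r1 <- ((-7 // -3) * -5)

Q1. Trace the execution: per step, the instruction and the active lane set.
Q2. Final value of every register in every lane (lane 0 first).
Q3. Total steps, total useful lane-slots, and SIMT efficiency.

step 0: r0 <- r3                     {0,1,2,3,4,5,6,7,8,9,10,11,12,13,14,15}
step 1: r3 <- (max(r1, lane) // -3)  {0,1,2,3,4,5,6,7,8,9,10,11,12,13,14,15}
step 2: r1 <- (min(2, r1) - (lane // 2)) {0,1,2,3,4,5,6,7,8,9,10,11,12,13,14,15}
step 3: r1 <- ((-7 // -3) * -5)      {0,1,2,3,4,5,6,7,8,9,10,11,12,13,14,15}

Answer: 4 steps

r1: -10,-10,-10,-10,-10,-10,-10,-10,-10,-10,-10,-10,-10,-10,-10,-10
r3: -2,-2,-2,-2,-2,-2,-2,-3,-3,-3,-4,-4,-4,-5,-5,-5
r0: -3,-3,-3,-3,-3,-3,-3,-3,-3,-3,-3,-3,-3,-3,-3,-3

steps = 4; useful = 64; efficiency = 64/64 = 1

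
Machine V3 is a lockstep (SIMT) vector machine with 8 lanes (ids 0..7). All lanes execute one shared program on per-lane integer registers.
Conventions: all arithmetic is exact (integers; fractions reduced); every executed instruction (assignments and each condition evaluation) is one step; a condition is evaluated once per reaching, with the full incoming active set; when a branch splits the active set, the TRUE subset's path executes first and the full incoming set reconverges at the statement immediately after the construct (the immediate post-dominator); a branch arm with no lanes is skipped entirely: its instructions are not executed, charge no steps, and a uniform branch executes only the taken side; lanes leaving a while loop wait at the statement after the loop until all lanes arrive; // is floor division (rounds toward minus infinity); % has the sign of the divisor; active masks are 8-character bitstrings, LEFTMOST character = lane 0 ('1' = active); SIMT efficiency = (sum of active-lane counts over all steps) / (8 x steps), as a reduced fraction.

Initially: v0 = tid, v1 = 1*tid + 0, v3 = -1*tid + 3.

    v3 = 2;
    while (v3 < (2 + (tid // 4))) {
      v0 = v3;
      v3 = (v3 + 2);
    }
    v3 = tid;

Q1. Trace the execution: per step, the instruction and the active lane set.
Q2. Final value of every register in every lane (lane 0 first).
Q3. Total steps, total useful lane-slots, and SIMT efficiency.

step 0: v3 <- 2                      11111111
step 1: eval (v3 < (2 + (tid // 4))) 11111111
step 2: v0 <- v3                     00001111
step 3: v3 <- (v3 + 2)               00001111
step 4: eval (v3 < (2 + (tid // 4))) 00001111
step 5: v3 <- tid                    11111111

Answer: 6 steps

v0: 0,1,2,3,2,2,2,2
v1: 0,1,2,3,4,5,6,7
v3: 0,1,2,3,4,5,6,7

steps = 6; useful = 36; efficiency = 36/48 = 3/4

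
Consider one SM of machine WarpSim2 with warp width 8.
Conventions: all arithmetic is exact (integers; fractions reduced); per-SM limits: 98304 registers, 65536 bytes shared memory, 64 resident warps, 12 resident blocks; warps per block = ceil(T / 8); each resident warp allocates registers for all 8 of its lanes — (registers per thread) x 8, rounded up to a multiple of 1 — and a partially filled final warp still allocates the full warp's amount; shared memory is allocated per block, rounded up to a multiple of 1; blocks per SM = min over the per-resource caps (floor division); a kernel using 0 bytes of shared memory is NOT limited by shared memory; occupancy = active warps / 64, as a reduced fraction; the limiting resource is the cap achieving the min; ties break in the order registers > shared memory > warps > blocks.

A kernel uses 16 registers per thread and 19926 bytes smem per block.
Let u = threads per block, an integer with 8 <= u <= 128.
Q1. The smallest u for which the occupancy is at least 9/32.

Answer: u = 41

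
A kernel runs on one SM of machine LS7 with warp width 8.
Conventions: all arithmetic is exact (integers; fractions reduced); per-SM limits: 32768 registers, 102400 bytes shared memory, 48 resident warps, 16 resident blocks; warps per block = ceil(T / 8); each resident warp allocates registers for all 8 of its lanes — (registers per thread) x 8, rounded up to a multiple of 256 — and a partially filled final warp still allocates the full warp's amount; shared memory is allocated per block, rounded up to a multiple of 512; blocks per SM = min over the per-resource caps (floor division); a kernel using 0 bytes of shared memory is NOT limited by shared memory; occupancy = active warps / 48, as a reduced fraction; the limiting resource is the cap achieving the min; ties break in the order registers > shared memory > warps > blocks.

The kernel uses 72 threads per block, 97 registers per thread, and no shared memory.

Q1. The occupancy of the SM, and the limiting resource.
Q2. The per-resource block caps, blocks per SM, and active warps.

Answer: occupancy 9/16, limited by registers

registers: 3 blocks
shared memory: no limit (kernel uses none)
warps: 5 blocks
blocks: 16 blocks

Answer: 3 blocks, 27 active warps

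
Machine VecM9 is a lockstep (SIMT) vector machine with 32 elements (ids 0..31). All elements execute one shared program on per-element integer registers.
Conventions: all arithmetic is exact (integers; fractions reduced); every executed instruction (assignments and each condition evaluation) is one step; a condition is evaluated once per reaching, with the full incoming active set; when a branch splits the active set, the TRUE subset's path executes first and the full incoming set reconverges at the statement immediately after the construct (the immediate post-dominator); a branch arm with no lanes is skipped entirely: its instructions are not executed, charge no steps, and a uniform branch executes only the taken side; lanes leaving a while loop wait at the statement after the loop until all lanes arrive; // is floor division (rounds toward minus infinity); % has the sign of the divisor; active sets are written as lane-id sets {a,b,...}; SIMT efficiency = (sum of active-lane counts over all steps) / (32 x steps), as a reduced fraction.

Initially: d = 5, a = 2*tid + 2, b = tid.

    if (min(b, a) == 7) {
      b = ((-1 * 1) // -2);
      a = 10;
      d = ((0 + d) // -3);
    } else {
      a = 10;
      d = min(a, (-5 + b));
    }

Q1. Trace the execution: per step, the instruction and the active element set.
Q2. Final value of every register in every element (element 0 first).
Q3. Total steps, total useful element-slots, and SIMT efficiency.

step 0: eval (min(b, a) == 7)        {0,1,2,3,4,5,6,7,8,9,10,11,12,13,14,15,16,17,18,19,20,21,22,23,24,25,26,27,28,29,30,31}
step 1: b <- ((-1 * 1) // -2)        {7}
step 2: a <- 10                      {7}
step 3: d <- ((0 + d) // -3)         {7}
step 4: a <- 10                      {0,1,2,3,4,5,6,8,9,10,11,12,13,14,15,16,17,18,19,20,21,22,23,24,25,26,27,28,29,30,31}
step 5: d <- min(a, (-5 + b))        {0,1,2,3,4,5,6,8,9,10,11,12,13,14,15,16,17,18,19,20,21,22,23,24,25,26,27,28,29,30,31}

Answer: 6 steps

d: -5,-4,-3,-2,-1,0,1,-2,3,4,5,6,7,8,9,10,10,10,10,10,10,10,10,10,10,10,10,10,10,10,10,10
a: 10,10,10,10,10,10,10,10,10,10,10,10,10,10,10,10,10,10,10,10,10,10,10,10,10,10,10,10,10,10,10,10
b: 0,1,2,3,4,5,6,0,8,9,10,11,12,13,14,15,16,17,18,19,20,21,22,23,24,25,26,27,28,29,30,31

steps = 6; useful = 97; efficiency = 97/192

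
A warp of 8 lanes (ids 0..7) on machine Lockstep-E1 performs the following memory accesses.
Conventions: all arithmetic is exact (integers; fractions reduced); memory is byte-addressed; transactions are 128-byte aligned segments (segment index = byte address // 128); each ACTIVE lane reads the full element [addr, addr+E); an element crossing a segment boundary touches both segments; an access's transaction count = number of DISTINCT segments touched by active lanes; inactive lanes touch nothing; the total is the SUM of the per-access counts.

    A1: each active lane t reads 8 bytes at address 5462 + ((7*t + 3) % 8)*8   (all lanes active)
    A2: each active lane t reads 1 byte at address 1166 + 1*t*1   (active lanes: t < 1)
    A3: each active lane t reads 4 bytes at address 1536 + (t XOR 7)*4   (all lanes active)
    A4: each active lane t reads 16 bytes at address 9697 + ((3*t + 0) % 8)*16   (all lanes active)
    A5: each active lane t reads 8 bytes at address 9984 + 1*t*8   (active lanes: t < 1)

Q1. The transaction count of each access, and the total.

A1: 2 transactions
A2: 1 transaction
A3: 1 transaction
A4: 2 transactions
A5: 1 transaction

Answer: 2,1,1,2,1; total 7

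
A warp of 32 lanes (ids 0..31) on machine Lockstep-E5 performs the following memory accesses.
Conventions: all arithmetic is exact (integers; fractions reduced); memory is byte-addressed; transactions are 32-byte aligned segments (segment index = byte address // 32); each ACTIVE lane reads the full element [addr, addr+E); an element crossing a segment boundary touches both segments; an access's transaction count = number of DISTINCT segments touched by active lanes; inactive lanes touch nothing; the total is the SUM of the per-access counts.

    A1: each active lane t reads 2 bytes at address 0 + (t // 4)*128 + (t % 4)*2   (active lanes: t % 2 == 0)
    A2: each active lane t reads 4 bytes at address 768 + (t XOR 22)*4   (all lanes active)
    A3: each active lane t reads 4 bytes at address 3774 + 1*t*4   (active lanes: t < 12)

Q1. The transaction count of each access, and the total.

A1: 8 transactions
A2: 4 transactions
A3: 3 transactions

Answer: 8,4,3; total 15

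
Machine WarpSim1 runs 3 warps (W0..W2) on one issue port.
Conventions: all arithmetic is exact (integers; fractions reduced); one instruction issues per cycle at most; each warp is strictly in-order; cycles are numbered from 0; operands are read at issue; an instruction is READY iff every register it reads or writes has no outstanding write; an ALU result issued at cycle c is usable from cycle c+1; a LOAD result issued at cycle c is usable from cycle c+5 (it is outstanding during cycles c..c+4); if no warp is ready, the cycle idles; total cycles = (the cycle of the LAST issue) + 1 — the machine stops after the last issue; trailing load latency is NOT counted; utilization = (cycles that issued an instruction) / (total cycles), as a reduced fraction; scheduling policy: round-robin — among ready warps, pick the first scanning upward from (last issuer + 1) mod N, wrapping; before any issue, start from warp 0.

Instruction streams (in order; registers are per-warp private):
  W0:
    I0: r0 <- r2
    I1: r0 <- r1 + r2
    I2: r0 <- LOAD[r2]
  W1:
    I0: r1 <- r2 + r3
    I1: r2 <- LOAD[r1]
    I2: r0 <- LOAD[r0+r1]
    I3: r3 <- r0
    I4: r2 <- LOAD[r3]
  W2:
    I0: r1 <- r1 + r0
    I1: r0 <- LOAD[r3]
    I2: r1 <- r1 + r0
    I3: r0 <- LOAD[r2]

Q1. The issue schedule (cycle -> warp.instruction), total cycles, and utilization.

cycle 0: W0.I0
cycle 1: W1.I0
cycle 2: W2.I0
cycle 3: W0.I1
cycle 4: W1.I1
cycle 5: W2.I1
cycle 6: W0.I2
cycle 7: W1.I2
cycle 8: idle
cycle 9: idle
cycle 10: W2.I2
cycle 11: W2.I3
cycle 12: W1.I3
cycle 13: W1.I4

Answer: 14 cycles, utilization 6/7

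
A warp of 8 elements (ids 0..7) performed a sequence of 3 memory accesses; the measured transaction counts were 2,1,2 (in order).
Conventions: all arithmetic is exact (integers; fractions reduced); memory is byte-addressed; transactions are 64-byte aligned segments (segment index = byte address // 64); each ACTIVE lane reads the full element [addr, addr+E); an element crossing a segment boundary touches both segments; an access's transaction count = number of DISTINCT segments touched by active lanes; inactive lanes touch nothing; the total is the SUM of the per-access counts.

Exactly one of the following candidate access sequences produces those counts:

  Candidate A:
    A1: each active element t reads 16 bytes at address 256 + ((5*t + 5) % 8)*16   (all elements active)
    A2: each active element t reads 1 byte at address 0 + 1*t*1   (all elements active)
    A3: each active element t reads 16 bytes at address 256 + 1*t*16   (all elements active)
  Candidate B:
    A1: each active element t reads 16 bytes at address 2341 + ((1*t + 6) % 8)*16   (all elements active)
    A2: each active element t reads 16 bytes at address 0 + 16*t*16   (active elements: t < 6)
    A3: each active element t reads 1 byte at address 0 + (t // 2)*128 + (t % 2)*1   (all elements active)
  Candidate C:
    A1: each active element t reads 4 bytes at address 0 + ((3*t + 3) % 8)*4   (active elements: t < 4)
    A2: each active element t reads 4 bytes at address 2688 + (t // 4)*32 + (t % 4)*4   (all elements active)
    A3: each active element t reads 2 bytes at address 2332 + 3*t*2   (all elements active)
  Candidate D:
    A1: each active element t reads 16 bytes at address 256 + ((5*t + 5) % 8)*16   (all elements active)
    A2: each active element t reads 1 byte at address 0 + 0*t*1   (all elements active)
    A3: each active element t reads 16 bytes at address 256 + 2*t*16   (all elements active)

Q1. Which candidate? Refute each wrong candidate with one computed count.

B: A1 gives 3 transactions, not 2
C: A1 gives 1 transaction, not 2
D: A3 gives 4 transactions, not 2
A: all counts match (2,1,2)

Answer: A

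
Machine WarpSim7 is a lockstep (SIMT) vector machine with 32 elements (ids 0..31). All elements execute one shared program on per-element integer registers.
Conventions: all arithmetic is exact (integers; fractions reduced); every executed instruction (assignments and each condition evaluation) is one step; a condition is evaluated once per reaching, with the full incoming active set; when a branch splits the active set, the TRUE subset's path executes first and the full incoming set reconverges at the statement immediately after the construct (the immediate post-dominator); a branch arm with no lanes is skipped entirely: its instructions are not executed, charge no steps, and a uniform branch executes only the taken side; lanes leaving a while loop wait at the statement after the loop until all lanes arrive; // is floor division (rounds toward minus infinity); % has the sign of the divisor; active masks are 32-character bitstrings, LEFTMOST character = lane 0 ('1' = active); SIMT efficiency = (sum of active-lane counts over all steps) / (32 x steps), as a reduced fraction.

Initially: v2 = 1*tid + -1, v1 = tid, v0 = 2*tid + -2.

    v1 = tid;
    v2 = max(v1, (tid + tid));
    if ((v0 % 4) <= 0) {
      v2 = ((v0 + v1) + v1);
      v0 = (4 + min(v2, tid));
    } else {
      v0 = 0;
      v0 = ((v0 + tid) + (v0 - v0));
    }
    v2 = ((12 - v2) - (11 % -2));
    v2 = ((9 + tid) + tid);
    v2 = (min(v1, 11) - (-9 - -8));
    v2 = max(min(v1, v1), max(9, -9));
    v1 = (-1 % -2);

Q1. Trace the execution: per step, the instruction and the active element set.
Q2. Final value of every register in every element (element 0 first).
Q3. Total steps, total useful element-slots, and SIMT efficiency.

step 0: v1 <- tid                    11111111111111111111111111111111
step 1: v2 <- max(v1, (tid + tid))   11111111111111111111111111111111
step 2: eval ((v0 % 4) <= 0)         11111111111111111111111111111111
step 3: v2 <- ((v0 + v1) + v1)       01010101010101010101010101010101
step 4: v0 <- (4 + min(v2, tid))     01010101010101010101010101010101
step 5: v0 <- 0                      10101010101010101010101010101010
step 6: v0 <- ((v0 + tid) + (v0 - v0)) 10101010101010101010101010101010
step 7: v2 <- ((12 - v2) - (11 % -2)) 11111111111111111111111111111111
step 8: v2 <- ((9 + tid) + tid)      11111111111111111111111111111111
step 9: v2 <- (min(v1, 11) - (-9 - -8)) 11111111111111111111111111111111
step 10: v2 <- max(min(v1, v1), max(9, -9)) 11111111111111111111111111111111
step 11: v1 <- (-1 % -2)              11111111111111111111111111111111

Answer: 12 steps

v2: 9,9,9,9,9,9,9,9,9,9,10,11,12,13,14,15,16,17,18,19,20,21,22,23,24,25,26,27,28,29,30,31
v1: -1,-1,-1,-1,-1,-1,-1,-1,-1,-1,-1,-1,-1,-1,-1,-1,-1,-1,-1,-1,-1,-1,-1,-1,-1,-1,-1,-1,-1,-1,-1,-1
v0: 0,5,2,7,4,9,6,11,8,13,10,15,12,17,14,19,16,21,18,23,20,25,22,27,24,29,26,31,28,33,30,35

steps = 12; useful = 320; efficiency = 320/384 = 5/6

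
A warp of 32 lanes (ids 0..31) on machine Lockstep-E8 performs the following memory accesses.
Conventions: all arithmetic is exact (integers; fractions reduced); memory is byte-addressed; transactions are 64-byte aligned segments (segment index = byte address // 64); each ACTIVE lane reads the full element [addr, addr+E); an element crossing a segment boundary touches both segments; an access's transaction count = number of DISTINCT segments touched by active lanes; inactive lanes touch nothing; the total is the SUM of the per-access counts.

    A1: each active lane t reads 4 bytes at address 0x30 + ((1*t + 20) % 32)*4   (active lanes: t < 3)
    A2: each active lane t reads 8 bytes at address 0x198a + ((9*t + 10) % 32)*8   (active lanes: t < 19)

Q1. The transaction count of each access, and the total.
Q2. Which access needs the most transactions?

A1: 1 transaction
A2: 5 transactions

Answer: 1,5; total 6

Answer: A2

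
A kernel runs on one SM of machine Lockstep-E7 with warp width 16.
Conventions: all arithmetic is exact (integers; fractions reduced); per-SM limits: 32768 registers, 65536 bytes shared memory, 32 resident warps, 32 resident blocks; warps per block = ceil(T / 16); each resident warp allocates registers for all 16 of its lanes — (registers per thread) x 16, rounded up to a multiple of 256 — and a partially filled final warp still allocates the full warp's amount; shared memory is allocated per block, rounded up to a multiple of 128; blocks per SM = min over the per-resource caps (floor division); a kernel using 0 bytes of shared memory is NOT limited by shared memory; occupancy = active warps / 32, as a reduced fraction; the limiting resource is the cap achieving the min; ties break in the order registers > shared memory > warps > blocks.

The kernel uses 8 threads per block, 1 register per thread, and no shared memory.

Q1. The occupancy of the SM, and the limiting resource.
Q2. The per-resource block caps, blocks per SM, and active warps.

Answer: occupancy 1, limited by warps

registers: 128 blocks
shared memory: no limit (kernel uses none)
warps: 32 blocks
blocks: 32 blocks

Answer: 32 blocks, 32 active warps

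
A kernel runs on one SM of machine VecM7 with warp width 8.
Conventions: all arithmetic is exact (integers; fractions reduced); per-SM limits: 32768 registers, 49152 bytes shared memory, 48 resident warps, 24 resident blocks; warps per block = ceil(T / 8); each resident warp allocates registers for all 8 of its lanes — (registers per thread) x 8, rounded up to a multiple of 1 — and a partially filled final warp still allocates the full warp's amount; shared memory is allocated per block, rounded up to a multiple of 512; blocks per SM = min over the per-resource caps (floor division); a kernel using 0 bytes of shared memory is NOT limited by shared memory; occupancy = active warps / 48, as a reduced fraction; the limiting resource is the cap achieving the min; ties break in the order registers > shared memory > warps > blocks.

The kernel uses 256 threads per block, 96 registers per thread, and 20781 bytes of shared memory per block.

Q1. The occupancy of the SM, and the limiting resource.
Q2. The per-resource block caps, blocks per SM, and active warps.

Answer: occupancy 2/3, limited by registers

registers: 1 block
shared memory: 2 blocks
warps: 1 block
blocks: 24 blocks

Answer: 1 block, 32 active warps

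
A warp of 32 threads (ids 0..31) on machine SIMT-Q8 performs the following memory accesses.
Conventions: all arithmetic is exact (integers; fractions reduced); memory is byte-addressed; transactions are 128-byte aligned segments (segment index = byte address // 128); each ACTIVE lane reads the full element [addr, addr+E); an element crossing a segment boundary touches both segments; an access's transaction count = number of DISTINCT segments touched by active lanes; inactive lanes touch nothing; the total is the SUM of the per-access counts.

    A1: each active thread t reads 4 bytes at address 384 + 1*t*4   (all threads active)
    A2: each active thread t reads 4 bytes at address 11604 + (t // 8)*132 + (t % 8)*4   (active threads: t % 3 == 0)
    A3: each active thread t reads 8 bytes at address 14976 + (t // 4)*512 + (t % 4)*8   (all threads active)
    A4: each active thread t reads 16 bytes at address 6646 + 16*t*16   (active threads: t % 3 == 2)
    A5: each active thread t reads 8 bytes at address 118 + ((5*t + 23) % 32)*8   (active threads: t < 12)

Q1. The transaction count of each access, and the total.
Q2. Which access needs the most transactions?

A1: 1 transaction
A2: 4 transactions
A3: 8 transactions
A4: 20 transactions
A5: 3 transactions

Answer: 1,4,8,20,3; total 36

Answer: A4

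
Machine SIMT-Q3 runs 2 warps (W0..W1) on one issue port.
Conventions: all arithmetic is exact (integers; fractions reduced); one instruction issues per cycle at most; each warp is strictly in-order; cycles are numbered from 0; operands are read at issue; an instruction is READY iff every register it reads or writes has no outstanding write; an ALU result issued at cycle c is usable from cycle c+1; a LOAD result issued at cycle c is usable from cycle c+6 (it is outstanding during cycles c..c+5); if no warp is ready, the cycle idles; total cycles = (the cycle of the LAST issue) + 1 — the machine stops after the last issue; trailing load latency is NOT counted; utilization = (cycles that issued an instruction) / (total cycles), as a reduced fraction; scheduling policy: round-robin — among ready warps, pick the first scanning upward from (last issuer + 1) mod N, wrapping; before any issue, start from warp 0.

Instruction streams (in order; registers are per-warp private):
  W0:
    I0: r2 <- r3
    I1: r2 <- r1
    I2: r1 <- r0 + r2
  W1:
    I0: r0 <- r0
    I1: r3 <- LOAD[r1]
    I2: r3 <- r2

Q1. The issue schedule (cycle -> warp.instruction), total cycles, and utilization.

cycle 0: W0.I0
cycle 1: W1.I0
cycle 2: W0.I1
cycle 3: W1.I1
cycle 4: W0.I2
cycle 5: idle
cycle 6: idle
cycle 7: idle
cycle 8: idle
cycle 9: W1.I2

Answer: 10 cycles, utilization 3/5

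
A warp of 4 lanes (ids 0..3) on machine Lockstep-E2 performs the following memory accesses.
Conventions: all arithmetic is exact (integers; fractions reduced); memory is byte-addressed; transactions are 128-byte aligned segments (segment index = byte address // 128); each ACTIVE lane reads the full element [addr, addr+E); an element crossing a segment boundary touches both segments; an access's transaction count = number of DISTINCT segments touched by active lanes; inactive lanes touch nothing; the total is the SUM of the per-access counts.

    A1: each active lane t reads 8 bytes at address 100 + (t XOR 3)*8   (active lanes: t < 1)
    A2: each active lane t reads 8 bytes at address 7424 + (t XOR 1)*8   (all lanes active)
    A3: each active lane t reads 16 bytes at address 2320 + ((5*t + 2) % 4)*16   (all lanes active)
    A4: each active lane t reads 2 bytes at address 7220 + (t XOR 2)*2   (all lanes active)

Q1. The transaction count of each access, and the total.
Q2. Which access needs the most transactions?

A1: 2 transactions
A2: 1 transaction
A3: 1 transaction
A4: 1 transaction

Answer: 2,1,1,1; total 5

Answer: A1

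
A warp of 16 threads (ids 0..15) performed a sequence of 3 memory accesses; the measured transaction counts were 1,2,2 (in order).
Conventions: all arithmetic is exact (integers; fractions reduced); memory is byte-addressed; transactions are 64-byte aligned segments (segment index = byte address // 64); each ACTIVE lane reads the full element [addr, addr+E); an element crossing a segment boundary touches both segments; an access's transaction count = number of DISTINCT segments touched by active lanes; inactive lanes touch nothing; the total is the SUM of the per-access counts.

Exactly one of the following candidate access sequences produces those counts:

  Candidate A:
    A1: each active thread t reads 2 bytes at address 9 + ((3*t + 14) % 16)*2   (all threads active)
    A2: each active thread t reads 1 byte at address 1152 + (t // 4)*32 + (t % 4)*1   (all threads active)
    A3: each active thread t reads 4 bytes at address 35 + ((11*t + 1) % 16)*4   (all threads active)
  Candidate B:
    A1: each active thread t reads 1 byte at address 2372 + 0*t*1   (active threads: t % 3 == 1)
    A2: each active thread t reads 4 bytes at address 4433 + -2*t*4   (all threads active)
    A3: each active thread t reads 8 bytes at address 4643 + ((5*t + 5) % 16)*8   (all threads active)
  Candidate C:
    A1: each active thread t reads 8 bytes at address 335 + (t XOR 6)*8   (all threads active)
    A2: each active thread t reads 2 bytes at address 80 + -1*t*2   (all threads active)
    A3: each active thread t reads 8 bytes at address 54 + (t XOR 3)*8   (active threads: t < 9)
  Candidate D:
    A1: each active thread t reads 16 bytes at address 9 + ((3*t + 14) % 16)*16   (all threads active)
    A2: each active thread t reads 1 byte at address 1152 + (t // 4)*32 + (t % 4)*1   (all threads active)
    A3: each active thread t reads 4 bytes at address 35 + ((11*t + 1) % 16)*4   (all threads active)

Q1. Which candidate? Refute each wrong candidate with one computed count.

B: A2 gives 3 transactions, not 2
C: A1 gives 3 transactions, not 1
D: A1 gives 5 transactions, not 1
A: all counts match (1,2,2)

Answer: A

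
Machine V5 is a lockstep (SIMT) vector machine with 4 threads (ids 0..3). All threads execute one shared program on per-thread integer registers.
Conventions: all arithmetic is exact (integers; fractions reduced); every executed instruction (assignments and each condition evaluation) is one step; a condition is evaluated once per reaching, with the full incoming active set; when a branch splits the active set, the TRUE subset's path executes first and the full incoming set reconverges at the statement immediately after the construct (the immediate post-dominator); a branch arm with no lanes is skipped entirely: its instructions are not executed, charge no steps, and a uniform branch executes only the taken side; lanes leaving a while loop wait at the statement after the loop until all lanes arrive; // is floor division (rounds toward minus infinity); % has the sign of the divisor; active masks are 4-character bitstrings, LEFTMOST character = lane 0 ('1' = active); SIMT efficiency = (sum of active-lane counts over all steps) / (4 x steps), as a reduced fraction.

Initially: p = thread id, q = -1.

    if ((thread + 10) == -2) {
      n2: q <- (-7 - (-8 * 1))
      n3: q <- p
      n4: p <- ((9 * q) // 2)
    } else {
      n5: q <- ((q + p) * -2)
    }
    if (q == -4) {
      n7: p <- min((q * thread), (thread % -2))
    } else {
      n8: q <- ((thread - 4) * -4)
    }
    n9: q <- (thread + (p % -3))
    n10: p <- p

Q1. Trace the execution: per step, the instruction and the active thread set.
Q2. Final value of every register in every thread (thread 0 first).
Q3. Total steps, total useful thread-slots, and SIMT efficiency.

step 0: eval ((thread + 10) == -2)   1111
step 1: q <- ((q + p) * -2)          1111
step 2: eval (q == -4)               1111
step 3: p <- min((q * thread), (thread % -2)) 0001
step 4: q <- ((thread - 4) * -4)     1110
step 5: q <- (thread + (p % -3))     1111
step 6: p <- p                       1111

Answer: 7 steps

p: 0,1,2,-12
q: 0,-1,1,3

steps = 7; useful = 24; efficiency = 24/28 = 6/7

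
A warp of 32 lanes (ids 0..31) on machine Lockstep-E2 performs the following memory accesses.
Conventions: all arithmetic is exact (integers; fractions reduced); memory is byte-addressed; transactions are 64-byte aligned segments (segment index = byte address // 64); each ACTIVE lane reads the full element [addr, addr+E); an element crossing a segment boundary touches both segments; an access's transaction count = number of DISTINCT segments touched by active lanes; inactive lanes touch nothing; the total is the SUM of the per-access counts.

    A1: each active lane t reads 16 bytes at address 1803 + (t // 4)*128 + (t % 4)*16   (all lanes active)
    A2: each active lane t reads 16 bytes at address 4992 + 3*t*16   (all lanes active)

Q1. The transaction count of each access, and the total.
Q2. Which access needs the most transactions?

A1: 16 transactions
A2: 24 transactions

Answer: 16,24; total 40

Answer: A2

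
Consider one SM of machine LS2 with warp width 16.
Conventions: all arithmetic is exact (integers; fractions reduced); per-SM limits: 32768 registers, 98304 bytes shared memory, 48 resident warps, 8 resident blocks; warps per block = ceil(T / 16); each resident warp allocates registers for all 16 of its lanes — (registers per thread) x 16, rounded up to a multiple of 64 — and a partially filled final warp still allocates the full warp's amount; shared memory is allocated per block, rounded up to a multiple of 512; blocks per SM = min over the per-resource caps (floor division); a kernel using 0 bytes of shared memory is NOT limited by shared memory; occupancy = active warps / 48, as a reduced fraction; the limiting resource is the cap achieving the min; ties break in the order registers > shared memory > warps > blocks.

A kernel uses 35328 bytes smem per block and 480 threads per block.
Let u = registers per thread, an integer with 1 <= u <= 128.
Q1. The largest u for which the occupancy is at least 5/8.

Answer: u = 68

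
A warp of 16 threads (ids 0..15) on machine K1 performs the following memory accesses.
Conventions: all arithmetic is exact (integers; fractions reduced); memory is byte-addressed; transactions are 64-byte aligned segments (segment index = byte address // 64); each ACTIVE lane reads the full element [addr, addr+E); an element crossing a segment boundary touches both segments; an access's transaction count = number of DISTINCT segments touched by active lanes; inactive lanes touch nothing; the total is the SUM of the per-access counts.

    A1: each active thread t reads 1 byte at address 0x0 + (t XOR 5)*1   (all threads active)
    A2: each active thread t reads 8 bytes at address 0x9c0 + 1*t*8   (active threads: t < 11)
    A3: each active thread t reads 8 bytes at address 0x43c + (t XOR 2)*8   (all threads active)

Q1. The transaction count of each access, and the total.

A1: 1 transaction
A2: 2 transactions
A3: 3 transactions

Answer: 1,2,3; total 6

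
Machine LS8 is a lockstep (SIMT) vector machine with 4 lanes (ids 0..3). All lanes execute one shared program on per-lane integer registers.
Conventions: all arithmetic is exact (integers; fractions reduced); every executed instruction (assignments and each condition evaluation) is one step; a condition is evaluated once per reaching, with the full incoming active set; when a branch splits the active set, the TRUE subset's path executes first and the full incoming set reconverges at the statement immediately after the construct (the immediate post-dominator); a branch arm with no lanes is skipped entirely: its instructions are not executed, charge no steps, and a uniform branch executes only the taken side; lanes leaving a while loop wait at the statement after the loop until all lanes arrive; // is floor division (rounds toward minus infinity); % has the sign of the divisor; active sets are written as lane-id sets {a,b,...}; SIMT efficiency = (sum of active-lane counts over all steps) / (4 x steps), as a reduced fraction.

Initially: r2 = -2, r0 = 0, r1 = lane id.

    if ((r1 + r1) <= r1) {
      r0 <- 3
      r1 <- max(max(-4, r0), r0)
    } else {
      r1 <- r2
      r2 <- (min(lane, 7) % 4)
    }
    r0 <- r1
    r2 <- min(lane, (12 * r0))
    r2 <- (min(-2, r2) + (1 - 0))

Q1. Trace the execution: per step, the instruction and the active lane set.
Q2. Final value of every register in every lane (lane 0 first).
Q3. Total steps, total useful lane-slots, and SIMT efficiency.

step 0: eval ((r1 + r1) <= r1)       {0,1,2,3}
step 1: r0 <- 3                      {0}
step 2: r1 <- max(max(-4, r0), r0)   {0}
step 3: r1 <- r2                     {1,2,3}
step 4: r2 <- (min(lane, 7) % 4)     {1,2,3}
step 5: r0 <- r1                     {0,1,2,3}
step 6: r2 <- min(lane, (12 * r0))   {0,1,2,3}
step 7: r2 <- (min(-2, r2) + (1 - 0)) {0,1,2,3}

Answer: 8 steps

r2: -1,-23,-23,-23
r0: 3,-2,-2,-2
r1: 3,-2,-2,-2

steps = 8; useful = 24; efficiency = 24/32 = 3/4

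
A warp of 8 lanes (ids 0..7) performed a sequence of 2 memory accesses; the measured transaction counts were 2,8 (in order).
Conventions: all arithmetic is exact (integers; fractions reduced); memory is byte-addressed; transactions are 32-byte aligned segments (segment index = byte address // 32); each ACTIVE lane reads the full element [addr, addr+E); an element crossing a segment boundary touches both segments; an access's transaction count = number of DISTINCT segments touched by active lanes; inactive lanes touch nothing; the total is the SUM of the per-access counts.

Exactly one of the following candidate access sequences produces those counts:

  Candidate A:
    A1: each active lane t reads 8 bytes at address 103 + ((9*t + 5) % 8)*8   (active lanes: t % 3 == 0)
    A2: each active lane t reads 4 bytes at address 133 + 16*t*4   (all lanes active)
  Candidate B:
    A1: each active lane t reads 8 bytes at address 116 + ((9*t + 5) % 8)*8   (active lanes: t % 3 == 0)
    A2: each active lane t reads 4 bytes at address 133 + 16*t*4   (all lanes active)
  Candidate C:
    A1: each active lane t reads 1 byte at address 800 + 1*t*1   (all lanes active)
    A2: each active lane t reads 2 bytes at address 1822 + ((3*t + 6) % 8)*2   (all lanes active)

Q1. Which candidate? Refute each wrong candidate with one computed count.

B: A1 gives 3 transactions, not 2
C: A1 gives 1 transaction, not 2
A: all counts match (2,8)

Answer: A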